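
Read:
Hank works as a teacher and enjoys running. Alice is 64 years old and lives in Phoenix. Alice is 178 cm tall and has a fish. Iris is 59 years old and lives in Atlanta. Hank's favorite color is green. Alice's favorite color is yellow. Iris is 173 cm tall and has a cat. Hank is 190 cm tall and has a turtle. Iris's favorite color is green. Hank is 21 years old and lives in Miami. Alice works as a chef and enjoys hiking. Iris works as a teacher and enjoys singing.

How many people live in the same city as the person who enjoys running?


Person with hobby running is Hank, city Miami. Count = 1

1


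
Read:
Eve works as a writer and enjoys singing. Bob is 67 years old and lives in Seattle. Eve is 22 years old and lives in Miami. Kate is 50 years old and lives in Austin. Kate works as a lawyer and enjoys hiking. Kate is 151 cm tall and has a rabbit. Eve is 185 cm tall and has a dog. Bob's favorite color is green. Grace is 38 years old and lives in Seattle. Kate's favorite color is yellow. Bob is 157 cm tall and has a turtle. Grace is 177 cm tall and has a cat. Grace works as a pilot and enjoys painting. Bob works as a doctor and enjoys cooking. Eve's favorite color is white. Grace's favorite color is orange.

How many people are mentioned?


People: Bob, Eve, Kate, Grace. Count = 4

4


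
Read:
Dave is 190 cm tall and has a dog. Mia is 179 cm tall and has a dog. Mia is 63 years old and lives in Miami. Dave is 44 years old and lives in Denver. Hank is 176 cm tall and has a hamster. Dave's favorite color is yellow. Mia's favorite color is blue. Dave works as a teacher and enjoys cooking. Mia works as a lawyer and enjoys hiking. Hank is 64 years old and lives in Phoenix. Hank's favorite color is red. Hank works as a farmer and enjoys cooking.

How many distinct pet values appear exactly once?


Unique pet values: 1

1


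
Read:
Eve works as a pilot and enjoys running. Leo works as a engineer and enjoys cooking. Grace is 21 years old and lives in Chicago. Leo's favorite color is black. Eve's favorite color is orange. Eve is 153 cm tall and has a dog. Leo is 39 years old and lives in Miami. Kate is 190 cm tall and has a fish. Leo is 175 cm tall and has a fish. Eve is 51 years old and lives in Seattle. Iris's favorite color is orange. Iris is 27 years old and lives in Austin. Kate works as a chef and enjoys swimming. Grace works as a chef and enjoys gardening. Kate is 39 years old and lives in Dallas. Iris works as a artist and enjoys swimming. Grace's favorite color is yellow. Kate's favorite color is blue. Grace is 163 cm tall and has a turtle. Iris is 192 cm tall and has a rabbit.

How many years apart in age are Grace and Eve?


21 vs 51, diff = 30

30


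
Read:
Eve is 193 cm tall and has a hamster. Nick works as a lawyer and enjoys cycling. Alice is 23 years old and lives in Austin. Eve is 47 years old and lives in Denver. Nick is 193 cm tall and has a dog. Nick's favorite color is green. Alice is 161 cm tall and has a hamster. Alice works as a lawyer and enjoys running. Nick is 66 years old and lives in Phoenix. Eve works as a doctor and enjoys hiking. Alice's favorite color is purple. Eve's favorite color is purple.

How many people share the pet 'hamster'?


Count: 2

2


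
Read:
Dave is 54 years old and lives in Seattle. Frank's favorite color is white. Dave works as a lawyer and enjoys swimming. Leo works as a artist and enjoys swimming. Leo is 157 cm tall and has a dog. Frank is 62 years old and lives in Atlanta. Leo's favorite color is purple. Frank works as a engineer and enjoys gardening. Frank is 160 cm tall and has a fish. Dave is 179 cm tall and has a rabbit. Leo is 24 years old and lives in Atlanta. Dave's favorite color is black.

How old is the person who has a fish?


Person with fish is Frank, age 62

62


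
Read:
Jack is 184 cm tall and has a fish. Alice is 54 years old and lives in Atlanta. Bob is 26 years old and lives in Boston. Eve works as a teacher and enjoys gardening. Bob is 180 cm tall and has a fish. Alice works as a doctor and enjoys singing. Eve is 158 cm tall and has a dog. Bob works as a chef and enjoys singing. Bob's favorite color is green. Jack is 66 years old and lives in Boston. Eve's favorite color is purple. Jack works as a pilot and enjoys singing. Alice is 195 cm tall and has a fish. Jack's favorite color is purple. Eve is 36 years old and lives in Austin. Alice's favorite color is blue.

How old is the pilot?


The pilot is Jack, age 66

66


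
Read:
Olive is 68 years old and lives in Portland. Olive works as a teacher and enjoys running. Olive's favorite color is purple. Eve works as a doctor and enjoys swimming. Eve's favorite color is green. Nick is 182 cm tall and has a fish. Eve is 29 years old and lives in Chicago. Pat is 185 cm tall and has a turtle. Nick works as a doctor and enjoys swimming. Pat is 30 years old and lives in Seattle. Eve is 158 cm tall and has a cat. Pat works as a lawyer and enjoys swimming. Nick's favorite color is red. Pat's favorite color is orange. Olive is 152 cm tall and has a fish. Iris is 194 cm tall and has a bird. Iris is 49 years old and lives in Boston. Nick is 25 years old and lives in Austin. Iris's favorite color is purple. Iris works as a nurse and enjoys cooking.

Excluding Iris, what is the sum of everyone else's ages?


Sum (excluding Iris): 152

152


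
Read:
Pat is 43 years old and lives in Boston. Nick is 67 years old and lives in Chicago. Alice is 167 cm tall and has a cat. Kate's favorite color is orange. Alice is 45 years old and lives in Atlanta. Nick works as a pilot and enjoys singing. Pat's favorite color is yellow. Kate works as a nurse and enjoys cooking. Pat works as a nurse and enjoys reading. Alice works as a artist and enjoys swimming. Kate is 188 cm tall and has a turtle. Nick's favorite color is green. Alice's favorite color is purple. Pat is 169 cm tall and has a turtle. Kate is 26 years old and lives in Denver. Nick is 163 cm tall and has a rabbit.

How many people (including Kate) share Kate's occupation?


Kate is a nurse. Count = 2

2


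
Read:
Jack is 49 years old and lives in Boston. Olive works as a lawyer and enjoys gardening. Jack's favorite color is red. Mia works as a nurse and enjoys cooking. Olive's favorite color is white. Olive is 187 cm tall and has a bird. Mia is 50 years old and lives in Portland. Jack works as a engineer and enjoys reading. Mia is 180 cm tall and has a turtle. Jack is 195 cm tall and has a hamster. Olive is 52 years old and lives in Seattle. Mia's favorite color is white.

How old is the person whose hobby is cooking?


Person with hobby=cooking is Mia, age 50

50


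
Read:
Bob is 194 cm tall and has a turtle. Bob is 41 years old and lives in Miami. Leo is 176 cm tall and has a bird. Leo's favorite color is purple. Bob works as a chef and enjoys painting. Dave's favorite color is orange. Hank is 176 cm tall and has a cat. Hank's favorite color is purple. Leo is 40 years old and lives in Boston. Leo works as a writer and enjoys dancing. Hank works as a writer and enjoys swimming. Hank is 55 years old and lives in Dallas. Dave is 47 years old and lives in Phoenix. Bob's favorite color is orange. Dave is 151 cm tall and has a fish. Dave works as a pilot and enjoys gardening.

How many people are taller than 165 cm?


Taller than 165: 3

3


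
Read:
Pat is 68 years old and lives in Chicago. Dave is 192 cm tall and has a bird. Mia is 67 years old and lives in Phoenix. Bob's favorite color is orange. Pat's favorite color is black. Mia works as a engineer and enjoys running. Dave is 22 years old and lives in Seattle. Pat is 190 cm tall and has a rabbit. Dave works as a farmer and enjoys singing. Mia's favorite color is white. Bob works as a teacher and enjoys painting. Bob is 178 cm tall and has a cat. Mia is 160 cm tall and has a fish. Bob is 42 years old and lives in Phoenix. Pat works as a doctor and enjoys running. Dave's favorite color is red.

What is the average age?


Sum=199, n=4, avg=49.75

49.75


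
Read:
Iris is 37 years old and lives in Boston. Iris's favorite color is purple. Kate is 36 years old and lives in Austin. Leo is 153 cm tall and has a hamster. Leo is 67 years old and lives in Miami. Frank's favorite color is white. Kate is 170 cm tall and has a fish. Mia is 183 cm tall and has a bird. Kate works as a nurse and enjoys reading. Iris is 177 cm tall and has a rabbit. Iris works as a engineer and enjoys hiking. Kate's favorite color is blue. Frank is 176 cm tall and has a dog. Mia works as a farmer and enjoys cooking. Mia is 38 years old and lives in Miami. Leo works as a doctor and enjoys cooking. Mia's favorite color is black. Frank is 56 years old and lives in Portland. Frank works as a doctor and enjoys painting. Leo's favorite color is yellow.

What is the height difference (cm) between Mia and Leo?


|183 - 153| = 30

30


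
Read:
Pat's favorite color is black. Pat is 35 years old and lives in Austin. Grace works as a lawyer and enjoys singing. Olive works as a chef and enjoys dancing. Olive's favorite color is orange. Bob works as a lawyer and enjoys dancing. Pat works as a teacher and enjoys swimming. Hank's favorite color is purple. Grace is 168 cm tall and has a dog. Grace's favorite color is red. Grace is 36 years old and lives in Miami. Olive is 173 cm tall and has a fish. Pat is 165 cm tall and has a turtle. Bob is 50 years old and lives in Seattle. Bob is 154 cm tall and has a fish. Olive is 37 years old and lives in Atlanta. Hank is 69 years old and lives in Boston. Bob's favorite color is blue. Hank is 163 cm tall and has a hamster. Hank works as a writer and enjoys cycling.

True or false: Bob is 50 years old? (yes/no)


Bob is actually 50. yes

yes


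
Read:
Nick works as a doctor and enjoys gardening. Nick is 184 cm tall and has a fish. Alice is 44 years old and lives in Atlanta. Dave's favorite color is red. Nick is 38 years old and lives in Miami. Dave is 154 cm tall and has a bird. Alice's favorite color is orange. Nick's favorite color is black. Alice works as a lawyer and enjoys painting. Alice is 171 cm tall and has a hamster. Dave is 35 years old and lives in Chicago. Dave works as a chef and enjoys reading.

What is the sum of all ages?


35+38+44 = 117

117


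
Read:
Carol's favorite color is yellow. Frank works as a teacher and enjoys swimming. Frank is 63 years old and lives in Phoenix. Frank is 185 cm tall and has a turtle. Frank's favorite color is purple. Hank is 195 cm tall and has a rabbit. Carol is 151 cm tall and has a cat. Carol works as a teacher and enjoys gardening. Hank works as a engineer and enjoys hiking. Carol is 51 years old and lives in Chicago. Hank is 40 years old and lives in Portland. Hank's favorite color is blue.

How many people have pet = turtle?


Count: 1

1


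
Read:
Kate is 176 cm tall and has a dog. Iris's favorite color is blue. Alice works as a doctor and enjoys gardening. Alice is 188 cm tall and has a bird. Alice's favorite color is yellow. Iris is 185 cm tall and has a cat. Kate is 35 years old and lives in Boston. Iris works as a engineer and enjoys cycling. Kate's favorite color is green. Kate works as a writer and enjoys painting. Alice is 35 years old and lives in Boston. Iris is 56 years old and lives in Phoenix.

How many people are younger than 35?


Filter: 0

0


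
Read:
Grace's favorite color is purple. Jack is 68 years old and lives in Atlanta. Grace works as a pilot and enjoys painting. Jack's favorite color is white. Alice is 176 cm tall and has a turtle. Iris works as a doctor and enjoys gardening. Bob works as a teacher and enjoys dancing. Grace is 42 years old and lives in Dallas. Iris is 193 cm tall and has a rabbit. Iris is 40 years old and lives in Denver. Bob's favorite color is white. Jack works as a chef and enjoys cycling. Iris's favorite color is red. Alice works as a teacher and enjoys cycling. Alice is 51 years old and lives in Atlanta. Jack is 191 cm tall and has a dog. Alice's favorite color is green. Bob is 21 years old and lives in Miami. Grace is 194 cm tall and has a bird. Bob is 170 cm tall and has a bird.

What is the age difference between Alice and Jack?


|51 - 68| = 17

17


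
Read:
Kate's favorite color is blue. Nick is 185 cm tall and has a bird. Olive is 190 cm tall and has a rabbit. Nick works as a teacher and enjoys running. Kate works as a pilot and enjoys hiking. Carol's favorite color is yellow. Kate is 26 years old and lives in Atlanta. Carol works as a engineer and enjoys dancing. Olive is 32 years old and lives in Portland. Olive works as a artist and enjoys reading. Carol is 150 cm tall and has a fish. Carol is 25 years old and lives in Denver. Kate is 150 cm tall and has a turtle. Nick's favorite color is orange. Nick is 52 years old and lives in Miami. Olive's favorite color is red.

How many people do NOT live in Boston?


Not in Boston: 4

4


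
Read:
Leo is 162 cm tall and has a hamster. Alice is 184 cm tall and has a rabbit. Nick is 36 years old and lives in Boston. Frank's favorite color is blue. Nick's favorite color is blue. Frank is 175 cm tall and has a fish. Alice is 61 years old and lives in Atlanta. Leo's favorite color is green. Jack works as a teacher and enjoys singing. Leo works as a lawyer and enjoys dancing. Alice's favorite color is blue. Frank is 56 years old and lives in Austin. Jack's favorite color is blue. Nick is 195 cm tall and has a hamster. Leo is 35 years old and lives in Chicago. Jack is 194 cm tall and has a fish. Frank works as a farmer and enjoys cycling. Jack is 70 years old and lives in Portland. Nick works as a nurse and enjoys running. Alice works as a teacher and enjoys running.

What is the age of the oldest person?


Oldest: Jack at 70

70


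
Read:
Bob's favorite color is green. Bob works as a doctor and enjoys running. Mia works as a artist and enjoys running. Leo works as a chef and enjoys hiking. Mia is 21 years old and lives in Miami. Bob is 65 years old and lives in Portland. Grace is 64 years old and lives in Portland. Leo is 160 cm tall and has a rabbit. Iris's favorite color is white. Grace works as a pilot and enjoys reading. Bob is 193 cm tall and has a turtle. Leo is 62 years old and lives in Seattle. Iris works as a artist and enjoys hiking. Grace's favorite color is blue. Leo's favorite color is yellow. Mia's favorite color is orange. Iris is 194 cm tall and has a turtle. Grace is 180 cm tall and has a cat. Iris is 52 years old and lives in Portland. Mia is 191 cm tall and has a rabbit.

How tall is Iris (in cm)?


Iris is 194 cm tall

194


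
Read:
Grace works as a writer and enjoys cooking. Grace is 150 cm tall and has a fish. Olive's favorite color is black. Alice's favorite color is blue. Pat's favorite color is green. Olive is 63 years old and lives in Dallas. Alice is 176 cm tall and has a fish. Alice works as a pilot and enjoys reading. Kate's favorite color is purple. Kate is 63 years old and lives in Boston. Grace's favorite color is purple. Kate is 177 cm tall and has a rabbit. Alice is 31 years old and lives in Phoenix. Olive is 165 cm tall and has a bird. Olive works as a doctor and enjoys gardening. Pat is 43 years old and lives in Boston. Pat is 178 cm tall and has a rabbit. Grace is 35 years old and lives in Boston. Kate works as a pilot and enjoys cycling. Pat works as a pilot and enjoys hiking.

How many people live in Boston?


Count in Boston: 3

3


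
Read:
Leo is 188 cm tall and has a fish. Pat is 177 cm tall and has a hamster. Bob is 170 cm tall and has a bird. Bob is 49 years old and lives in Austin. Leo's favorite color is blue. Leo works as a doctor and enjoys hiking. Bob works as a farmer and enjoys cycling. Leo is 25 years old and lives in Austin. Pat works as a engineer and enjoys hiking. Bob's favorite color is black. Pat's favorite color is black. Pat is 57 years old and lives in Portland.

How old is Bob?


Bob is 49 years old

49


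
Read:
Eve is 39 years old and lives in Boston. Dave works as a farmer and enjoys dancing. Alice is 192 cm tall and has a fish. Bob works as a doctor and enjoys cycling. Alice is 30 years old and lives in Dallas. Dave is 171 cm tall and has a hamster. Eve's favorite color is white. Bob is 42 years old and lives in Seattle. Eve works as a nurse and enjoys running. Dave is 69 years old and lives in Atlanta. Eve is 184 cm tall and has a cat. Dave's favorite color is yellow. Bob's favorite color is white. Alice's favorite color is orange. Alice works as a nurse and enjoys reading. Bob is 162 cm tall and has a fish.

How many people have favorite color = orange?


Count: 1

1


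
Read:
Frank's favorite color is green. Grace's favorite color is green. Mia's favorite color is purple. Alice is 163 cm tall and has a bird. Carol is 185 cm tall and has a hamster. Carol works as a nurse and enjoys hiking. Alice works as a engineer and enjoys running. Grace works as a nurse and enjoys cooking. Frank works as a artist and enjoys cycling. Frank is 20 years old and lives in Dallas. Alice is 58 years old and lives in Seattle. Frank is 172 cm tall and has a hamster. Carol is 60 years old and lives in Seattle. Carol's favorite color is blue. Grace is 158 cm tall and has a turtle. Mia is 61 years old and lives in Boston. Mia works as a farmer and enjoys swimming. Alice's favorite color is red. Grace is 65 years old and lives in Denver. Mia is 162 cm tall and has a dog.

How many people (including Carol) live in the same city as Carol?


Carol lives in Seattle. Count = 2

2


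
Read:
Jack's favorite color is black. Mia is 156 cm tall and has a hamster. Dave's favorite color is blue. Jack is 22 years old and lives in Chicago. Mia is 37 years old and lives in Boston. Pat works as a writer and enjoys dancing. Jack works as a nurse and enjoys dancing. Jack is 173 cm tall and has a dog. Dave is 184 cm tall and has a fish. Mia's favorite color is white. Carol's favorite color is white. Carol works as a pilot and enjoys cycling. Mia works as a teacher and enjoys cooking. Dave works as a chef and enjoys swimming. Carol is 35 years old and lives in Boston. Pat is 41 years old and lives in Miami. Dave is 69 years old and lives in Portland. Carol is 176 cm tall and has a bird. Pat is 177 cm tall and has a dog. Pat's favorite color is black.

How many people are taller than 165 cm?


Taller than 165: 4

4


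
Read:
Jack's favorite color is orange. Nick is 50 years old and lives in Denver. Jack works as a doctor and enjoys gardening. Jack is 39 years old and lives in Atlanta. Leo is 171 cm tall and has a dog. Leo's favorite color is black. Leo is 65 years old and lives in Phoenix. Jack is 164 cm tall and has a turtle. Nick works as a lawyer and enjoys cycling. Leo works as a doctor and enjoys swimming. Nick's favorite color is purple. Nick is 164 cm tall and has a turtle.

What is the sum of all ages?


65+50+39 = 154

154


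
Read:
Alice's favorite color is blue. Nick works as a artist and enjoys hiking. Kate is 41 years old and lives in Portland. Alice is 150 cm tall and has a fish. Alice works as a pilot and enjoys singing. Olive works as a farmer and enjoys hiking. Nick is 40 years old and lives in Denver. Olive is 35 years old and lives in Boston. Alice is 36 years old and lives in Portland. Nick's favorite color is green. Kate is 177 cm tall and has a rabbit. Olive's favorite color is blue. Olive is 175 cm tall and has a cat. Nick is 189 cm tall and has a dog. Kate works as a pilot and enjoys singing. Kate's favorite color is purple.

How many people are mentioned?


People: Alice, Olive, Kate, Nick. Count = 4

4


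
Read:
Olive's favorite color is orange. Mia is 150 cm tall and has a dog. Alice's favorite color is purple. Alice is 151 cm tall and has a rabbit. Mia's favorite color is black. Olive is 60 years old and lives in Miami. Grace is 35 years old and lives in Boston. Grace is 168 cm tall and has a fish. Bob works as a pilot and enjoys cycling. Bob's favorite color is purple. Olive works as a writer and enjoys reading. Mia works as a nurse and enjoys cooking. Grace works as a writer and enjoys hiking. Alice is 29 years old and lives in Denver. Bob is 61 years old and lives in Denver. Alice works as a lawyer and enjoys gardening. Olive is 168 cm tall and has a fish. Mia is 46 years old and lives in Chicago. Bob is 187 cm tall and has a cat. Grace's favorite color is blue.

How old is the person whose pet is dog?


Person with pet=dog is Mia, age 46

46


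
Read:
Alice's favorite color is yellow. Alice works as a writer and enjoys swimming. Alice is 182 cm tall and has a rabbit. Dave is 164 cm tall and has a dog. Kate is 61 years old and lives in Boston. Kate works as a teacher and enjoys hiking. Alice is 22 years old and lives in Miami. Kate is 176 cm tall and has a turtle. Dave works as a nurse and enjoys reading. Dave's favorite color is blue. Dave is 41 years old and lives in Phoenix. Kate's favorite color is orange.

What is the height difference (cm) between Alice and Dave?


|182 - 164| = 18

18


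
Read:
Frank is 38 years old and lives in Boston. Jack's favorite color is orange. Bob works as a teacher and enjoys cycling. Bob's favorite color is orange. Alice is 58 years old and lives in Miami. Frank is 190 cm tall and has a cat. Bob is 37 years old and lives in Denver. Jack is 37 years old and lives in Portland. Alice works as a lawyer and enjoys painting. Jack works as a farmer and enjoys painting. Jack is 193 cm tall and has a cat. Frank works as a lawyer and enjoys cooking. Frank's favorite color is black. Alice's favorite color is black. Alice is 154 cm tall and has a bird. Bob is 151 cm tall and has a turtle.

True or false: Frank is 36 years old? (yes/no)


Frank is actually 38. no

no


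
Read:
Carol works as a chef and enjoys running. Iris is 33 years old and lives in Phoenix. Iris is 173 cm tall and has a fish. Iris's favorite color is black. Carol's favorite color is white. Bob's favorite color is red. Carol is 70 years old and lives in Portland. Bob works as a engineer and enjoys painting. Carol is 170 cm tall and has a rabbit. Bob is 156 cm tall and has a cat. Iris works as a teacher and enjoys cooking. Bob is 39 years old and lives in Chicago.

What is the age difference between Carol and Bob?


|70 - 39| = 31

31


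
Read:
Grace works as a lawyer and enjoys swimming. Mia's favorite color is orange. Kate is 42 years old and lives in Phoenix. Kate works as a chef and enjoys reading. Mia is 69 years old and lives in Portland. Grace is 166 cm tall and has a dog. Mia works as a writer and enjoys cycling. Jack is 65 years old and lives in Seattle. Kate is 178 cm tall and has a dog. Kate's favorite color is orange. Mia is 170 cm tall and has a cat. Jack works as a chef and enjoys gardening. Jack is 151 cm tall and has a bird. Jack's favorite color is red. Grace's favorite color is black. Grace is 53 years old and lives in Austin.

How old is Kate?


Kate is 42 years old

42


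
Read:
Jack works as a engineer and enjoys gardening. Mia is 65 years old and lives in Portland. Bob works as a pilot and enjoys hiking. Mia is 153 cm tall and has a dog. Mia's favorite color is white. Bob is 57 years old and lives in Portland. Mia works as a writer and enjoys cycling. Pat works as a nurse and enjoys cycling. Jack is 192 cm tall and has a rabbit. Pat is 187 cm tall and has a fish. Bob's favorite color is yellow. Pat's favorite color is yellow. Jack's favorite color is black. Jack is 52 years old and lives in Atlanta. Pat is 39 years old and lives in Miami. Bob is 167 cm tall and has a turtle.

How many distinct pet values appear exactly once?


Unique pet values: 4

4


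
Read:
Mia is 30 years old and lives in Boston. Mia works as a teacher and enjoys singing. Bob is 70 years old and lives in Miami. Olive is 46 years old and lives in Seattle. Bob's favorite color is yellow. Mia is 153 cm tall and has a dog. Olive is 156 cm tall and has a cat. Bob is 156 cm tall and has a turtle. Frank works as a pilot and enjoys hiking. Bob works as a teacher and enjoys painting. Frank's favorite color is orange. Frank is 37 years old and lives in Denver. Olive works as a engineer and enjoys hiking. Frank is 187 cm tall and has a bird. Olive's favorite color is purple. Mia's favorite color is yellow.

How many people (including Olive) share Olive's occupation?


Olive is a engineer. Count = 1

1


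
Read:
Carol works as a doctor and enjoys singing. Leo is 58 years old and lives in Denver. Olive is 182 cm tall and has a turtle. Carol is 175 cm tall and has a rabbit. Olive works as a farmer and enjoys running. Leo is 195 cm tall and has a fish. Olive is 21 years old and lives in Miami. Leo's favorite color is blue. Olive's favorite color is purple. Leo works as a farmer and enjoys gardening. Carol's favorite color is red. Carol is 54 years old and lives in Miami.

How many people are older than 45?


Filter: 2

2


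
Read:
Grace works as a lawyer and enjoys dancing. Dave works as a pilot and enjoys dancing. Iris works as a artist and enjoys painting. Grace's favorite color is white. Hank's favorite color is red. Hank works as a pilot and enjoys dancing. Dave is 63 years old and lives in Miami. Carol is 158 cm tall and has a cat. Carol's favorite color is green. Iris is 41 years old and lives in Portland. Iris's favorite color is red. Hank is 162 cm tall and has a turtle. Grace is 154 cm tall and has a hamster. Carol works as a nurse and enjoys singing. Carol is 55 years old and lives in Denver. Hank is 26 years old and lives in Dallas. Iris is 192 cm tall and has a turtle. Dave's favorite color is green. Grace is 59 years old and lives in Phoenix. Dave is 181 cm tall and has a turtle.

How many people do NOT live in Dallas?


Not in Dallas: 4

4


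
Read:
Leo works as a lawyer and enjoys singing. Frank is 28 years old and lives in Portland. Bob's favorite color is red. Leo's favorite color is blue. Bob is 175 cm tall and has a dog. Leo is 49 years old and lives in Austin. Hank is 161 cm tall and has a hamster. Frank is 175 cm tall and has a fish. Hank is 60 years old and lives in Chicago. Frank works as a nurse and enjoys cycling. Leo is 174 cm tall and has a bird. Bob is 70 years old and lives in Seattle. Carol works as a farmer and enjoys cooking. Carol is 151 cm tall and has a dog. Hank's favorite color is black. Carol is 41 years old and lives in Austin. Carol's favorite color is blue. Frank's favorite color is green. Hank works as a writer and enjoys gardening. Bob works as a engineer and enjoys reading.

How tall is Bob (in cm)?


Bob is 175 cm tall

175


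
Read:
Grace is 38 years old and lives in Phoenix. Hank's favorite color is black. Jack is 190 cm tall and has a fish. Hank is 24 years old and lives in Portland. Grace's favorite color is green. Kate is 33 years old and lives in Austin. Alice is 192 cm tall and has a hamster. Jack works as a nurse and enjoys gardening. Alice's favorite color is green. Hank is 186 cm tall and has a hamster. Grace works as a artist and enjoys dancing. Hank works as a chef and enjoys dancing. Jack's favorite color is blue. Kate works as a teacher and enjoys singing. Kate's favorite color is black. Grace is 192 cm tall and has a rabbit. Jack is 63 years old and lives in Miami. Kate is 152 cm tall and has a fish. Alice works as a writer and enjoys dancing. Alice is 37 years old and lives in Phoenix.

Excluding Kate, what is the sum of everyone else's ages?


Sum (excluding Kate): 162

162


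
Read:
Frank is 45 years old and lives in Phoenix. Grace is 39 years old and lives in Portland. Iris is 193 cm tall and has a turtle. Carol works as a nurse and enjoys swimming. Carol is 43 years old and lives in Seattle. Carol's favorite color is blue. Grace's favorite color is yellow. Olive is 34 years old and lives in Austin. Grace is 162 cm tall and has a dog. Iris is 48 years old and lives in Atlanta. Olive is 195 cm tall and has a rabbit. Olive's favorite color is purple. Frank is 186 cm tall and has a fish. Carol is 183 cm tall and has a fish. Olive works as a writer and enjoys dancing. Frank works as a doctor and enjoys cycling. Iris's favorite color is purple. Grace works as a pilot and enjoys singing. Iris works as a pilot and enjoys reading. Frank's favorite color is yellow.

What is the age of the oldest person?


Oldest: Iris at 48

48


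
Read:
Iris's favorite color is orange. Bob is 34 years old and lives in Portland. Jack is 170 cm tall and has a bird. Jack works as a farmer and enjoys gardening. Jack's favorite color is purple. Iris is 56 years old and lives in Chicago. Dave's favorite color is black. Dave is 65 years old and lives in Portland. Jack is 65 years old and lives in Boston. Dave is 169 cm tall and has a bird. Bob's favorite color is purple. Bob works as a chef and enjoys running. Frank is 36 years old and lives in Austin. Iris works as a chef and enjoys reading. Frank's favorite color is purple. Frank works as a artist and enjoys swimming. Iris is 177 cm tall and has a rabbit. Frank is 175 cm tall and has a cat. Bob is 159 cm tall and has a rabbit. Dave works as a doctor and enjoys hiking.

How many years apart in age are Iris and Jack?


56 vs 65, diff = 9

9


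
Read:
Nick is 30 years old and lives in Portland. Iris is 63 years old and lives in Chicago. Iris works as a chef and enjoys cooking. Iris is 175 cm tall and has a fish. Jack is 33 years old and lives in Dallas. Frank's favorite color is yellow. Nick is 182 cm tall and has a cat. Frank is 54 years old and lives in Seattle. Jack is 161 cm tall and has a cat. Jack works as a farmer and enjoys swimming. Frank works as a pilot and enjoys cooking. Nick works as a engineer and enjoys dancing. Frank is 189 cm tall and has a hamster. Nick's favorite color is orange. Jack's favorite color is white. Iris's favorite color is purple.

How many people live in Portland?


Count in Portland: 1

1


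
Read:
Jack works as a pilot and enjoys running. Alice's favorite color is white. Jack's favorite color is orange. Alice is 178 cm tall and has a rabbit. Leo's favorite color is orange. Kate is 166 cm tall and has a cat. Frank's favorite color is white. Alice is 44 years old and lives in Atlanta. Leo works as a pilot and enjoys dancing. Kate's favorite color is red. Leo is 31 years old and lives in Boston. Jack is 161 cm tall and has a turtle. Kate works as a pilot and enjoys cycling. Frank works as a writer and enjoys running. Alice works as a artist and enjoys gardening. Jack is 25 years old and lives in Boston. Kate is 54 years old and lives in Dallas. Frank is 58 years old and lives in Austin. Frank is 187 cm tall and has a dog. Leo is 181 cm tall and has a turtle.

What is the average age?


Sum=212, n=5, avg=42.4

42.4


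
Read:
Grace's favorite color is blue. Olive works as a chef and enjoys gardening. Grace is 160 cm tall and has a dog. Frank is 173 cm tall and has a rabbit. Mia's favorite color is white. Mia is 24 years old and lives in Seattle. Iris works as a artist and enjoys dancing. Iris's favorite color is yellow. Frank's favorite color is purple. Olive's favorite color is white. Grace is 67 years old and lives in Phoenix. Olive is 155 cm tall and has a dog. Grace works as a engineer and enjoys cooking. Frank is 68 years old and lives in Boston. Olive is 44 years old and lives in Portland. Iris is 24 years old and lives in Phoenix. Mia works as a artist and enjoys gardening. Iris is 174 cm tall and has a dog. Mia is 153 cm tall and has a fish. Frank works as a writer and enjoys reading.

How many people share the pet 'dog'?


Count: 3

3


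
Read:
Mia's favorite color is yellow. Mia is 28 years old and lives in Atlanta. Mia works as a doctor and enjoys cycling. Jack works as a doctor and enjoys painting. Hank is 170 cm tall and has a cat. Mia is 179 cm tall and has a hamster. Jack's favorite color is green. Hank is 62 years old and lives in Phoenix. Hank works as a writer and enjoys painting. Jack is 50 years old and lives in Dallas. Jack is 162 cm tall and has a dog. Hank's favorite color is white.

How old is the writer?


The writer is Hank, age 62

62


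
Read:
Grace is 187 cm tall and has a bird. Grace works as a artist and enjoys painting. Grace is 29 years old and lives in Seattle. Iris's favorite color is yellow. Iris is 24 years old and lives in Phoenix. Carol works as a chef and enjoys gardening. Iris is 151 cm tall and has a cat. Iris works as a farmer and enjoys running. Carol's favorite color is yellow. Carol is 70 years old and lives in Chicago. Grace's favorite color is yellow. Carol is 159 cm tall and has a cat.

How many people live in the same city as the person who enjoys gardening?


Person with hobby gardening is Carol, city Chicago. Count = 1

1


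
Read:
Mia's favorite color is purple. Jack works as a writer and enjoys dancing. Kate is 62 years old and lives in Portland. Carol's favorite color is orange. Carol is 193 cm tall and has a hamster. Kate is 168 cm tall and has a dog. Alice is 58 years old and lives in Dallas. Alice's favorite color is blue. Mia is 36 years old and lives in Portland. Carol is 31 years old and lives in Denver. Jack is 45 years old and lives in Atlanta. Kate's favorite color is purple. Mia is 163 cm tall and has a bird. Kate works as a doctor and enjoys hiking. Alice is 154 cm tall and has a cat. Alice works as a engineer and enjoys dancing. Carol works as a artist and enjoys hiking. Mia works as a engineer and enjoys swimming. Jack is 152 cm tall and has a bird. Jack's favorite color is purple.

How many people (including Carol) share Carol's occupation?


Carol is a artist. Count = 1

1


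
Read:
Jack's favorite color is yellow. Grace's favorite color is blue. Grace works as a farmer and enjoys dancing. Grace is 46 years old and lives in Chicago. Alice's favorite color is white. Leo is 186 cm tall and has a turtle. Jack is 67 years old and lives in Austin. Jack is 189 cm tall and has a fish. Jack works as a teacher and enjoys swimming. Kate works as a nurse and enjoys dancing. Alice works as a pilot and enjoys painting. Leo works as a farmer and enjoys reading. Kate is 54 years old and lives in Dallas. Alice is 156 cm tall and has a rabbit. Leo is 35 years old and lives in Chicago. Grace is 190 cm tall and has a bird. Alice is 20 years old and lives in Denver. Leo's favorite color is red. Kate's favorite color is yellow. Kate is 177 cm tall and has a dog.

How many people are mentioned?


People: Kate, Jack, Grace, Alice, Leo. Count = 5

5


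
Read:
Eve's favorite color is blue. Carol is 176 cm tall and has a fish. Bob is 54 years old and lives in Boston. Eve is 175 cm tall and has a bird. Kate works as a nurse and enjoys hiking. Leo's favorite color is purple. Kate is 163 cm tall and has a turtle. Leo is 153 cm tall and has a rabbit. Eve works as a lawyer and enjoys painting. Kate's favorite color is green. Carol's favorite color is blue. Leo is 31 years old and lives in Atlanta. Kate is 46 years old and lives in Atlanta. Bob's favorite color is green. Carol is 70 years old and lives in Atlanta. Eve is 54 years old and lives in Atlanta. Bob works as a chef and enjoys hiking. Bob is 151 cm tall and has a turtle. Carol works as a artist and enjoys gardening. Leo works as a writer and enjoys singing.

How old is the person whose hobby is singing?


Person with hobby=singing is Leo, age 31

31


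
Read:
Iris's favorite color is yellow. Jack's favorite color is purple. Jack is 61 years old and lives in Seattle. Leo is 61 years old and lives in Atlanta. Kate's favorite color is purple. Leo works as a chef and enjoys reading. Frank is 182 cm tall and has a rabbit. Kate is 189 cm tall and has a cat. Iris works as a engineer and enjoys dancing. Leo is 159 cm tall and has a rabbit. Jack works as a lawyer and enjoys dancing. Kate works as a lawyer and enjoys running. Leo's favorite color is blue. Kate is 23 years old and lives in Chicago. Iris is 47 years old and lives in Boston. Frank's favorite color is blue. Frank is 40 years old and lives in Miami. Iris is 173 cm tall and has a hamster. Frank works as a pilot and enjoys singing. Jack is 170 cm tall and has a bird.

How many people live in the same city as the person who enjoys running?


Person with hobby running is Kate, city Chicago. Count = 1

1


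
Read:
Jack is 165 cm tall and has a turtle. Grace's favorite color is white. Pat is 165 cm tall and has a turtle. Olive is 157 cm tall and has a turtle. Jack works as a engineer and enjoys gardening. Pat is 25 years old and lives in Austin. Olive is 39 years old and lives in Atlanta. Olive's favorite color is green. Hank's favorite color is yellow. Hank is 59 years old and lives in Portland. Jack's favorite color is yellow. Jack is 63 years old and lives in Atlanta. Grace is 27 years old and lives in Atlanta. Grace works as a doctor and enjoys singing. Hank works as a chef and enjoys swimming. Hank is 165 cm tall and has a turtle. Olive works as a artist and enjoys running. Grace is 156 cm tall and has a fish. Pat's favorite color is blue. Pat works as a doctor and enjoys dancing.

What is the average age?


Sum=213, n=5, avg=42.6

42.6


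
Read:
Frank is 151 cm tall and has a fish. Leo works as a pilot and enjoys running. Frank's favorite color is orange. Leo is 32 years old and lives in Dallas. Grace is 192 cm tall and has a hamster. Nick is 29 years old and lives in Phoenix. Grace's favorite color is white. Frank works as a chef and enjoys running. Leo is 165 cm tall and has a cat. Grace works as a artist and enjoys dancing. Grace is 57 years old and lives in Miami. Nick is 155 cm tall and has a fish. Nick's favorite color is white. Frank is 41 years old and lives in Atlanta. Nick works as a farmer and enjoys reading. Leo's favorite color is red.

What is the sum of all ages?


41+57+32+29 = 159

159


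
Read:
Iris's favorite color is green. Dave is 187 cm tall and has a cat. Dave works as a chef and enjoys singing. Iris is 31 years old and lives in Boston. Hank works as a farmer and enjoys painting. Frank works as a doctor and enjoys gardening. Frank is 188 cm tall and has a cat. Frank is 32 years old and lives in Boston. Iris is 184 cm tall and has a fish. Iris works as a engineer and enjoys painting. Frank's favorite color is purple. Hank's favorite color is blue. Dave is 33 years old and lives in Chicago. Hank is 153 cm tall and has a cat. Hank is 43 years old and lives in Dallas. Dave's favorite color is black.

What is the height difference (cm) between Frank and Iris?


|188 - 184| = 4

4


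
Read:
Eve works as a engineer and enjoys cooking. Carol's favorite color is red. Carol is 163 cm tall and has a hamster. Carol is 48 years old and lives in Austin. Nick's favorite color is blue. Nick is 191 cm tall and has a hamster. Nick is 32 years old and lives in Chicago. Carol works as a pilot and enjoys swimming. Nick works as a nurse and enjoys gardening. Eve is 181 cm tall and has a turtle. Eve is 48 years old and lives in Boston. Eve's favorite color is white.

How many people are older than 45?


Filter: 2

2


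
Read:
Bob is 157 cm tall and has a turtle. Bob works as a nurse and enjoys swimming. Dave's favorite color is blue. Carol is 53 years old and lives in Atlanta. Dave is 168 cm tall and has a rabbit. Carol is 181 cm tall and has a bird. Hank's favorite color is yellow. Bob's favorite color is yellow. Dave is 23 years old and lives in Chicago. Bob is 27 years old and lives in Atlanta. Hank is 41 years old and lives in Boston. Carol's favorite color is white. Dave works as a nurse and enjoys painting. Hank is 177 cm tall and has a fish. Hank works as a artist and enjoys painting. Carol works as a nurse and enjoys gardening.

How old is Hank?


Hank is 41 years old

41


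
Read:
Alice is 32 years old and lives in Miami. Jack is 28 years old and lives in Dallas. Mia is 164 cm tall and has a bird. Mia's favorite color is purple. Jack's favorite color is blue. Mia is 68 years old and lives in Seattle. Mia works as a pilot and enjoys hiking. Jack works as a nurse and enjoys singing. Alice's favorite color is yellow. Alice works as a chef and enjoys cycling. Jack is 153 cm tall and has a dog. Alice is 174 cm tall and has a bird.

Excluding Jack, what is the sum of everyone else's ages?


Sum (excluding Jack): 100

100
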